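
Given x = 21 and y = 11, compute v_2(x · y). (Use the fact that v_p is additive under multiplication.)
v_2(231) = 0

v_p(x) = 0 (factor: 21 = 2^0 · 21); v_p(y) = 0 (factor: 11 = 2^0 · 11). Additivity: v_p(xy) = v_p(x) + v_p(y) = 0 + 0 = 0. (Direct check: xy = 231 = 2^0 · (231).)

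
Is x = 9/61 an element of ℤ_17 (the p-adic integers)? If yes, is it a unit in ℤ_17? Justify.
x ∈ ℤ_17^× (unit); v_17(x) = 0

ℤ_17 = {x ∈ ℚ_17 : v_17(x) ≥ 0} and ℤ_17^× = {x ∈ ℤ_17 : v_17(x) = 0}. Here v_17(9/61) = v_17(num) − v_17(den) = 0; compare against these criteria.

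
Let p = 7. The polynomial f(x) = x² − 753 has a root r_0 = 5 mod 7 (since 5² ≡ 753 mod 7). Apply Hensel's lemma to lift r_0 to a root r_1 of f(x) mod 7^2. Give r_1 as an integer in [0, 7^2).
r_1 = 19 (mod 49)

Hensel's recurrence: r_{i+1} = r_i − f(r_i)·(f′(r_i))^{-1} mod 7^{i+2}, with f′(x) = 2x. Iterate:
  r_0 = 5 (mod 7)
  r_1 = 19 (mod 49)
Final: r_1 = 19, and one checks f(r_1) ≡ 0 mod 7^2.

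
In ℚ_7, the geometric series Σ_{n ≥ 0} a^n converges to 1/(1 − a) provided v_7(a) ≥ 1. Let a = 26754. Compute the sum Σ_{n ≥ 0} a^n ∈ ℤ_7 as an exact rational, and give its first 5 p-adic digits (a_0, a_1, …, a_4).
Σ a^n = 1/(1 − a) = -1/26753;  first 5 digits = (1, 0, 0, 1, 4)

v_7(a) = 3 ≥ 1, so the series converges in ℤ_7 to 1/(1 − a) = 1/(1 − 26754) = -1/26753. Expand this rational in ℤ_7: compute digits iteratively via d_i = x_i mod 7, x_{i+1} = (x_i − d_i)/7. The first 5 digits are (1, 0, 0, 1, 4).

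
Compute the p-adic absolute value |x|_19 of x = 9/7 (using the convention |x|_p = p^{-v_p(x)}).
|9/7|_19 = 1

Step 1 — compute v_19(x) by factoring powers of 19 out of the numerator and denominator: v_19(9/7) = 0. Step 2 — apply |x|_p = p^{-v_p(x)} = 19^{0} = 1.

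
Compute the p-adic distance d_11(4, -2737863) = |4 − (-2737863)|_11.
d_11(4, -2737863) = 1/161051

Step 1 — x − y = 4 − (-2737863) = 2737867. Step 2 — v_11(2737867) = 5 (factor: 2737867 = (11^5 · 17); the sign does not affect v_p). Step 3 — |x − y|_11 = 11^{-5} = 1/161051.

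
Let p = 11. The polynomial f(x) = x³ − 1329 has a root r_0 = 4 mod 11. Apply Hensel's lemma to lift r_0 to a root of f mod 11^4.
r_3 = 10333 (mod 14641)

Hensel: r_{i+1} = r_i − f(r_i)/f′(r_i) mod 11^{i+2}, where f′(x) = 3x². Iterate:
  r_0 = 4 (mod 11)
  r_1 = 48 (mod 121)
  r_2 = 1016 (mod 1331)
  r_3 = 10333 (mod 14641)
Final: r = 10333 with f(r) ≡ 0 mod 11^4.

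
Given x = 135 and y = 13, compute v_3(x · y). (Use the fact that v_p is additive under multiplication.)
v_3(1755) = 3

v_p(x) = 3 (factor: 135 = 3^3 · 5); v_p(y) = 0 (factor: 13 = 3^0 · 13). Additivity: v_p(xy) = v_p(x) + v_p(y) = 3 + 0 = 3. (Direct check: xy = 1755 = 3^3 · (65).)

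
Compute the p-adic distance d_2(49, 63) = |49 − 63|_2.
d_2(49, 63) = 1/2

Step 1 — x − y = 49 − 63 = -14. Step 2 — v_2(-14) = 1 (factor: -14 = −(2^1 · 7); the sign does not affect v_p). Step 3 — |x − y|_2 = 2^{-1} = 1/2.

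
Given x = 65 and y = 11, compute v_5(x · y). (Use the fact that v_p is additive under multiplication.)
v_5(715) = 1

v_p(x) = 1 (factor: 65 = 5^1 · 13); v_p(y) = 0 (factor: 11 = 5^0 · 11). Additivity: v_p(xy) = v_p(x) + v_p(y) = 1 + 0 = 1. (Direct check: xy = 715 = 5^1 · (143).)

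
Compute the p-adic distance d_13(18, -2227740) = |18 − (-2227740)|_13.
d_13(18, -2227740) = 1/371293

Step 1 — x − y = 18 − (-2227740) = 2227758. Step 2 — v_13(2227758) = 5 (factor: 2227758 = (13^5 · 6); the sign does not affect v_p). Step 3 — |x − y|_13 = 13^{-5} = 1/371293.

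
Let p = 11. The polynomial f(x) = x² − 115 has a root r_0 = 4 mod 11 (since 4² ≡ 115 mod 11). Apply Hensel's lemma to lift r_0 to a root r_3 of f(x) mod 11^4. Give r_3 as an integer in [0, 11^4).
r_3 = 5537 (mod 14641)

Hensel's recurrence: r_{i+1} = r_i − f(r_i)·(f′(r_i))^{-1} mod 11^{i+2}, with f′(x) = 2x. Iterate:
  r_0 = 4 (mod 11)
  r_1 = 92 (mod 121)
  r_2 = 213 (mod 1331)
  r_3 = 5537 (mod 14641)
Final: r_3 = 5537, and one checks f(r_3) ≡ 0 mod 11^4.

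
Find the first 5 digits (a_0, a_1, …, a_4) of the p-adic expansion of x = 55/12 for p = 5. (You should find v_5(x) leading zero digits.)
(a_0, …, a_4) = (0, 3, 0, 2, 0)

v_5(55/12) = 1, so a_0 = ... = a_0 = 0. Factor out: x = 5^1 · u with u = 11/12 a unit in ℤ_5. Expand u iteratively via a_{v+i} = u_i mod 5, u_{i+1} = (u_i − a_{v+i})/5:
  u_0 = 11/12;  a_1 = 3;  u_1 = (u_0 − 3)/5 = -5/12
  u_1 = -5/12;  a_2 = 0;  u_2 = (u_1 − 0)/5 = -1/12
  u_2 = -1/12;  a_3 = 2;  u_3 = (u_2 − 2)/5 = -5/12
  u_3 = -5/12;  a_4 = 0;  u_4 = (u_3 − 0)/5 = -1/12
Digits: (0, 3, 0, 2, 0).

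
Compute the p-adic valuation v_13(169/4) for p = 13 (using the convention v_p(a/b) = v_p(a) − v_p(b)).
v_13(169/4) = 2

Factor powers of 13 from the numerator and denominator of the reduced fraction: 169 = 13^2 · 1 and 4 = 13^0 · 4. Apply v_p(a/b) = v_p(a) − v_p(b): v_13(169/4) = 2 − 0 = 2.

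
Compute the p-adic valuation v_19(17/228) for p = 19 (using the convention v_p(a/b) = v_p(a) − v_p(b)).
v_19(17/228) = -1

Factor powers of 19 from the numerator and denominator of the reduced fraction: 17 = 19^0 · 17 and 228 = 19^1 · 12. Apply v_p(a/b) = v_p(a) − v_p(b): v_19(17/228) = 0 − 1 = -1.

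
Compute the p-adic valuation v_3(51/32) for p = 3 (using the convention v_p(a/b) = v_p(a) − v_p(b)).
v_3(51/32) = 1

Factor powers of 3 from the numerator and denominator of the reduced fraction: 51 = 3^1 · 17 and 32 = 3^0 · 32. Apply v_p(a/b) = v_p(a) − v_p(b): v_3(51/32) = 1 − 0 = 1.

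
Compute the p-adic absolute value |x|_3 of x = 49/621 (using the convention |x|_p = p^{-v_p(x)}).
|49/621|_3 = 27

Step 1 — compute v_3(x) by factoring powers of 3 out of the numerator and denominator: v_3(49/621) = -3. Step 2 — apply |x|_p = p^{-v_p(x)} = 3^{3} = 27.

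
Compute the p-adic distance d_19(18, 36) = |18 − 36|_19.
d_19(18, 36) = 1

Step 1 — x − y = 18 − 36 = -18. Step 2 — v_19(-18) = 0 (factor: -18 = −(19^0 · 18); the sign does not affect v_p). Step 3 — |x − y|_19 = 19^{0} = 1.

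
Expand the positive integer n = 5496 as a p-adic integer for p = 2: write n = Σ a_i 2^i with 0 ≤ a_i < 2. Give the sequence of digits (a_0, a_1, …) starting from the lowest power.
(a_0, a_1, …) = (0, 0, 0, 1, 1, 1, 1, 0, 1, 0, 1, 0, 1)

Repeated division by 2 gives the digits low-to-high: 5496 = 1·2^3 + 1·2^4 + 1·2^5 + 1·2^6 + 1·2^8 + 1·2^10 + 1·2^12. Digit sequence: (0, 0, 0, 1, 1, 1, 1, 0, 1, 0, 1, 0, 1).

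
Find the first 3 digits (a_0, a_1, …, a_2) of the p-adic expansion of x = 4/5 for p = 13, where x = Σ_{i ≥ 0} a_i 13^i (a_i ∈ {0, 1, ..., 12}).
(a_0, …, a_2) = (6, 10, 7)

v_13(4/5) = 0 (numerator and denominator both coprime to 13), so x ∈ ℤ_13^×. Compute digits iteratively via a_i = x_i mod 13, x_{i+1} = (x_i − a_i)/13, with x_0 = x:
  x_0 = 4/5;  a_0 = 6;  x_1 = (x_0 − 6)/13 = -2/5
  x_1 = -2/5;  a_1 = 10;  x_2 = (x_1 − 10)/13 = -4/5
  x_2 = -4/5;  a_2 = 7;  x_3 = (x_2 − 7)/13 = -3/5
Digits: (6, 10, 7).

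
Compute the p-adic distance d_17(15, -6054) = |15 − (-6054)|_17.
d_17(15, -6054) = 1/289

Step 1 — x − y = 15 − (-6054) = 6069. Step 2 — v_17(6069) = 2 (factor: 6069 = (17^2 · 21); the sign does not affect v_p). Step 3 — |x − y|_17 = 17^{-2} = 1/289.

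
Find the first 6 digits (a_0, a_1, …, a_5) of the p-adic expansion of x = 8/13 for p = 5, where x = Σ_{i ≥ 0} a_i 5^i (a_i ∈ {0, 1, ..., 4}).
(a_0, …, a_5) = (1, 3, 4, 1, 0, 3)

v_5(8/13) = 0 (numerator and denominator both coprime to 5), so x ∈ ℤ_5^×. Compute digits iteratively via a_i = x_i mod 5, x_{i+1} = (x_i − a_i)/5, with x_0 = x:
  x_0 = 8/13;  a_0 = 1;  x_1 = (x_0 − 1)/5 = -1/13
  x_1 = -1/13;  a_1 = 3;  x_2 = (x_1 − 3)/5 = -8/13
  x_2 = -8/13;  a_2 = 4;  x_3 = (x_2 − 4)/5 = -12/13
  x_3 = -12/13;  a_3 = 1;  x_4 = (x_3 − 1)/5 = -5/13
  x_4 = -5/13;  a_4 = 0;  x_5 = (x_4 − 0)/5 = -1/13
  x_5 = -1/13;  a_5 = 3;  x_6 = (x_5 − 3)/5 = -8/13
Digits: (1, 3, 4, 1, 0, 3).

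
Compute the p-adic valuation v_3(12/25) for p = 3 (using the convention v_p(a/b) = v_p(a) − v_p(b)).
v_3(12/25) = 1

Factor powers of 3 from the numerator and denominator of the reduced fraction: 12 = 3^1 · 4 and 25 = 3^0 · 25. Apply v_p(a/b) = v_p(a) − v_p(b): v_3(12/25) = 1 − 0 = 1.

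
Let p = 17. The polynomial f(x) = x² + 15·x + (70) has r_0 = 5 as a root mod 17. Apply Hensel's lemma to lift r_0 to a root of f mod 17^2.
r_1 = 56 (mod 289)

Hensel: r_{i+1} = r_i − f(r_i)·(f′(r_i))^{-1} mod 17^{i+2}, f′(x) = 2x + 15. Iterate:
  r_0 = 5 (mod 17)
  r_1 = 56 (mod 289)
Final: r = 56 satisfies f(r) ≡ 0 mod 17^2.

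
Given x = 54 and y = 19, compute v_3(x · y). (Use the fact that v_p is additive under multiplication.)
v_3(1026) = 3

v_p(x) = 3 (factor: 54 = 3^3 · 2); v_p(y) = 0 (factor: 19 = 3^0 · 19). Additivity: v_p(xy) = v_p(x) + v_p(y) = 3 + 0 = 3. (Direct check: xy = 1026 = 3^3 · (38).)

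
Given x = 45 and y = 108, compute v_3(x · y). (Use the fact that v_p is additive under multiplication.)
v_3(4860) = 5

v_p(x) = 2 (factor: 45 = 3^2 · 5); v_p(y) = 3 (factor: 108 = 3^3 · 4). Additivity: v_p(xy) = v_p(x) + v_p(y) = 2 + 3 = 5. (Direct check: xy = 4860 = 3^5 · (20).)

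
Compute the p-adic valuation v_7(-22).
v_7(-22) = 0

v_7(n) is the largest exponent k such that 7^k divides n. Factor out: -22 = -7^0 · 22. (Sign doesn't affect v_p.) So v_7(-22) = 0.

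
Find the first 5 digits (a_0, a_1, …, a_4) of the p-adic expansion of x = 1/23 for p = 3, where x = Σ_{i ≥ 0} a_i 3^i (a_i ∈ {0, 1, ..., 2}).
(a_0, …, a_4) = (2, 0, 2, 2, 0)

v_3(1/23) = 0 (numerator and denominator both coprime to 3), so x ∈ ℤ_3^×. Compute digits iteratively via a_i = x_i mod 3, x_{i+1} = (x_i − a_i)/3, with x_0 = x:
  x_0 = 1/23;  a_0 = 2;  x_1 = (x_0 − 2)/3 = -15/23
  x_1 = -15/23;  a_1 = 0;  x_2 = (x_1 − 0)/3 = -5/23
  x_2 = -5/23;  a_2 = 2;  x_3 = (x_2 − 2)/3 = -17/23
  x_3 = -17/23;  a_3 = 2;  x_4 = (x_3 − 2)/3 = -21/23
  x_4 = -21/23;  a_4 = 0;  x_5 = (x_4 − 0)/3 = -7/23
Digits: (2, 0, 2, 2, 0).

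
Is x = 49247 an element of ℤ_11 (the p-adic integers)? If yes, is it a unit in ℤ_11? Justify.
x ∈ ℤ_11 but not a unit; v_11(x) = 3 > 0

ℤ_11 = {x ∈ ℚ_11 : v_11(x) ≥ 0} and ℤ_11^× = {x ∈ ℤ_11 : v_11(x) = 0}. Here v_11(49247) = v_11(num) − v_11(den) = 3; compare against these criteria.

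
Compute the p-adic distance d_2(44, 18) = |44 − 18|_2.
d_2(44, 18) = 1/2

Step 1 — x − y = 44 − 18 = 26. Step 2 — v_2(26) = 1 (factor: 26 = (2^1 · 13); the sign does not affect v_p). Step 3 — |x − y|_2 = 2^{-1} = 1/2.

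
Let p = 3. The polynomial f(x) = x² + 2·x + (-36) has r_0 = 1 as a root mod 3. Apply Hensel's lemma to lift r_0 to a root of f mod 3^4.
r_3 = 61 (mod 81)

Hensel: r_{i+1} = r_i − f(r_i)·(f′(r_i))^{-1} mod 3^{i+2}, f′(x) = 2x + 2. Iterate:
  r_0 = 1 (mod 3)
  r_1 = 7 (mod 9)
  r_2 = 7 (mod 27)
  r_3 = 61 (mod 81)
Final: r = 61 satisfies f(r) ≡ 0 mod 3^4.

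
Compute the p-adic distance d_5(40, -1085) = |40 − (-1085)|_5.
d_5(40, -1085) = 1/125

Step 1 — x − y = 40 − (-1085) = 1125. Step 2 — v_5(1125) = 3 (factor: 1125 = (5^3 · 9); the sign does not affect v_p). Step 3 — |x − y|_5 = 5^{-3} = 1/125.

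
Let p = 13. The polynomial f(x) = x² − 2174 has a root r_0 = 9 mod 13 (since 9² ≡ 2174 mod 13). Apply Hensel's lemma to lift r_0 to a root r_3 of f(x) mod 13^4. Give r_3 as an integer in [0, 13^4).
r_3 = 9148 (mod 28561)

Hensel's recurrence: r_{i+1} = r_i − f(r_i)·(f′(r_i))^{-1} mod 13^{i+2}, with f′(x) = 2x. Iterate:
  r_0 = 9 (mod 13)
  r_1 = 22 (mod 169)
  r_2 = 360 (mod 2197)
  r_3 = 9148 (mod 28561)
Final: r_3 = 9148, and one checks f(r_3) ≡ 0 mod 13^4.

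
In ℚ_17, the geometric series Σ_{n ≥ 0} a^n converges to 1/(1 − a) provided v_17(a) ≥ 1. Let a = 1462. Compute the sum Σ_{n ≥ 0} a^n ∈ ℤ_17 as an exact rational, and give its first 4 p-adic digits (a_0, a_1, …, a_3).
Σ a^n = 1/(1 − a) = -1/1461;  first 4 digits = (1, 1, 6, 11)

v_17(a) = 1 ≥ 1, so the series converges in ℤ_17 to 1/(1 − a) = 1/(1 − 1462) = -1/1461. Expand this rational in ℤ_17: compute digits iteratively via d_i = x_i mod 17, x_{i+1} = (x_i − d_i)/17. The first 4 digits are (1, 1, 6, 11).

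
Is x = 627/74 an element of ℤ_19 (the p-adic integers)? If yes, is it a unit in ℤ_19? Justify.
x ∈ ℤ_19 but not a unit; v_19(x) = 1 > 0

ℤ_19 = {x ∈ ℚ_19 : v_19(x) ≥ 0} and ℤ_19^× = {x ∈ ℤ_19 : v_19(x) = 0}. Here v_19(627/74) = v_19(num) − v_19(den) = 1; compare against these criteria.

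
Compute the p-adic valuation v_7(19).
v_7(19) = 0

v_7(n) is the largest exponent k such that 7^k divides n. Factor out: 19 = 7^0 · 19. (Sign doesn't affect v_p.) So v_7(19) = 0.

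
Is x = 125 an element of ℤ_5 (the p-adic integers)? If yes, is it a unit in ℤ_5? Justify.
x ∈ ℤ_5 but not a unit; v_5(x) = 3 > 0

ℤ_5 = {x ∈ ℚ_5 : v_5(x) ≥ 0} and ℤ_5^× = {x ∈ ℤ_5 : v_5(x) = 0}. Here v_5(125) = v_5(num) − v_5(den) = 3; compare against these criteria.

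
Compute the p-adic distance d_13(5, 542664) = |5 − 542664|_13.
d_13(5, 542664) = 1/28561

Step 1 — x − y = 5 − 542664 = -542659. Step 2 — v_13(-542659) = 4 (factor: -542659 = −(13^4 · 19); the sign does not affect v_p). Step 3 — |x − y|_13 = 13^{-4} = 1/28561.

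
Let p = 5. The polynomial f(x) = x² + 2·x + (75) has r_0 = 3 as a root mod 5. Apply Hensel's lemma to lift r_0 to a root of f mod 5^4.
r_3 = 348 (mod 625)

Hensel: r_{i+1} = r_i − f(r_i)·(f′(r_i))^{-1} mod 5^{i+2}, f′(x) = 2x + 2. Iterate:
  r_0 = 3 (mod 5)
  r_1 = 23 (mod 25)
  r_2 = 98 (mod 125)
  r_3 = 348 (mod 625)
Final: r = 348 satisfies f(r) ≡ 0 mod 5^4.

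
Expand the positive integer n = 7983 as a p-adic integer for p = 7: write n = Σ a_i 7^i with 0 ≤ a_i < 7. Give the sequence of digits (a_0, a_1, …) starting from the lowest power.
(a_0, a_1, …) = (3, 6, 1, 2, 3)

Repeated division by 7 gives the digits low-to-high: 7983 = 3 + 6·7^1 + 1·7^2 + 2·7^3 + 3·7^4. Digit sequence: (3, 6, 1, 2, 3).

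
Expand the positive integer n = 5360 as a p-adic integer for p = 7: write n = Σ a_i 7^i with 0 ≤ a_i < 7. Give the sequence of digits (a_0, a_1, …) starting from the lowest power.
(a_0, a_1, …) = (5, 2, 4, 1, 2)

Repeated division by 7 gives the digits low-to-high: 5360 = 5 + 2·7^1 + 4·7^2 + 1·7^3 + 2·7^4. Digit sequence: (5, 2, 4, 1, 2).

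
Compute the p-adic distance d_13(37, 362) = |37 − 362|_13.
d_13(37, 362) = 1/13

Step 1 — x − y = 37 − 362 = -325. Step 2 — v_13(-325) = 1 (factor: -325 = −(13^1 · 25); the sign does not affect v_p). Step 3 — |x − y|_13 = 13^{-1} = 1/13.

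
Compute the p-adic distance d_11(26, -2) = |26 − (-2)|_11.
d_11(26, -2) = 1

Step 1 — x − y = 26 − (-2) = 28. Step 2 — v_11(28) = 0 (factor: 28 = (11^0 · 28); the sign does not affect v_p). Step 3 — |x − y|_11 = 11^{0} = 1.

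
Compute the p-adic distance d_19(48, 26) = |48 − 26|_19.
d_19(48, 26) = 1

Step 1 — x − y = 48 − 26 = 22. Step 2 — v_19(22) = 0 (factor: 22 = (19^0 · 22); the sign does not affect v_p). Step 3 — |x − y|_19 = 19^{0} = 1.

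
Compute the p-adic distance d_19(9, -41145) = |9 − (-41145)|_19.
d_19(9, -41145) = 1/6859

Step 1 — x − y = 9 − (-41145) = 41154. Step 2 — v_19(41154) = 3 (factor: 41154 = (19^3 · 6); the sign does not affect v_p). Step 3 — |x − y|_19 = 19^{-3} = 1/6859.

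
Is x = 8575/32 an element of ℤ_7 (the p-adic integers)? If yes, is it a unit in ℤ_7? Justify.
x ∈ ℤ_7 but not a unit; v_7(x) = 3 > 0

ℤ_7 = {x ∈ ℚ_7 : v_7(x) ≥ 0} and ℤ_7^× = {x ∈ ℤ_7 : v_7(x) = 0}. Here v_7(8575/32) = v_7(num) − v_7(den) = 3; compare against these criteria.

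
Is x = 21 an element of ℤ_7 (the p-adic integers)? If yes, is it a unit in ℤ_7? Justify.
x ∈ ℤ_7 but not a unit; v_7(x) = 1 > 0

ℤ_7 = {x ∈ ℚ_7 : v_7(x) ≥ 0} and ℤ_7^× = {x ∈ ℤ_7 : v_7(x) = 0}. Here v_7(21) = v_7(num) − v_7(den) = 1; compare against these criteria.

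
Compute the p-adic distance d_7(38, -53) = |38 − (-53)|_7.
d_7(38, -53) = 1/7

Step 1 — x − y = 38 − (-53) = 91. Step 2 — v_7(91) = 1 (factor: 91 = (7^1 · 13); the sign does not affect v_p). Step 3 — |x − y|_7 = 7^{-1} = 1/7.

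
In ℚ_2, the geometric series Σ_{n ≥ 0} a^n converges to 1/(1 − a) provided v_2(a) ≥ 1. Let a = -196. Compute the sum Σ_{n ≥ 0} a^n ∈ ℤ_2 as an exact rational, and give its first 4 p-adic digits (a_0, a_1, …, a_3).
Σ a^n = 1/(1 − a) = 1/197;  first 4 digits = (1, 0, 1, 1)

v_2(a) = 2 ≥ 1, so the series converges in ℤ_2 to 1/(1 − a) = 1/(1 − (-196)) = 1/197. Expand this rational in ℤ_2: compute digits iteratively via d_i = x_i mod 2, x_{i+1} = (x_i − d_i)/2. The first 4 digits are (1, 0, 1, 1).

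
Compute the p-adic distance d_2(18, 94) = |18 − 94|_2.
d_2(18, 94) = 1/4

Step 1 — x − y = 18 − 94 = -76. Step 2 — v_2(-76) = 2 (factor: -76 = −(2^2 · 19); the sign does not affect v_p). Step 3 — |x − y|_2 = 2^{-2} = 1/4.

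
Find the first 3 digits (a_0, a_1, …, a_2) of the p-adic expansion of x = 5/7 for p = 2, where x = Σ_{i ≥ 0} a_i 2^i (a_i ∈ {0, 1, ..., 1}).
(a_0, …, a_2) = (1, 1, 0)

v_2(5/7) = 0 (numerator and denominator both coprime to 2), so x ∈ ℤ_2^×. Compute digits iteratively via a_i = x_i mod 2, x_{i+1} = (x_i − a_i)/2, with x_0 = x:
  x_0 = 5/7;  a_0 = 1;  x_1 = (x_0 − 1)/2 = -1/7
  x_1 = -1/7;  a_1 = 1;  x_2 = (x_1 − 1)/2 = -4/7
  x_2 = -4/7;  a_2 = 0;  x_3 = (x_2 − 0)/2 = -2/7
Digits: (1, 1, 0).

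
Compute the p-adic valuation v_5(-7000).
v_5(-7000) = 3

v_5(n) is the largest exponent k such that 5^k divides n. Factor out: -7000 = -5^3 · 56. (Sign doesn't affect v_p.) So v_5(-7000) = 3.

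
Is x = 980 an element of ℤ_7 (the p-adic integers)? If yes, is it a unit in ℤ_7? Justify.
x ∈ ℤ_7 but not a unit; v_7(x) = 2 > 0

ℤ_7 = {x ∈ ℚ_7 : v_7(x) ≥ 0} and ℤ_7^× = {x ∈ ℤ_7 : v_7(x) = 0}. Here v_7(980) = v_7(num) − v_7(den) = 2; compare against these criteria.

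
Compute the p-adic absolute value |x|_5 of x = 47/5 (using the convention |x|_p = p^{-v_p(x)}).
|47/5|_5 = 5

Step 1 — compute v_5(x) by factoring powers of 5 out of the numerator and denominator: v_5(47/5) = -1. Step 2 — apply |x|_p = p^{-v_p(x)} = 5^{1} = 5.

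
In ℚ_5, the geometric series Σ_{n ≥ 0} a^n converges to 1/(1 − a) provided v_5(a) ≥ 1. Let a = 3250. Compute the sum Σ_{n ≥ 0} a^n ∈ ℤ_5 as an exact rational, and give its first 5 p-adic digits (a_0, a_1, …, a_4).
Σ a^n = 1/(1 − a) = -1/3249;  first 5 digits = (1, 0, 0, 1, 0)

v_5(a) = 3 ≥ 1, so the series converges in ℤ_5 to 1/(1 − a) = 1/(1 − 3250) = -1/3249. Expand this rational in ℤ_5: compute digits iteratively via d_i = x_i mod 5, x_{i+1} = (x_i − d_i)/5. The first 5 digits are (1, 0, 0, 1, 0).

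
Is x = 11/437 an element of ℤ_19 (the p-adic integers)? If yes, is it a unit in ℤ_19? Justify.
x ∉ ℤ_19 (v_19(x) = -1 < 0)

ℤ_19 = {x ∈ ℚ_19 : v_19(x) ≥ 0} and ℤ_19^× = {x ∈ ℤ_19 : v_19(x) = 0}. Here v_19(11/437) = v_19(num) − v_19(den) = -1; compare against these criteria.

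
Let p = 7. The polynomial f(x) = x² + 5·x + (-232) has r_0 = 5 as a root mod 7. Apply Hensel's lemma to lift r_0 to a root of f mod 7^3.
r_2 = 187 (mod 343)

Hensel: r_{i+1} = r_i − f(r_i)·(f′(r_i))^{-1} mod 7^{i+2}, f′(x) = 2x + 5. Iterate:
  r_0 = 5 (mod 7)
  r_1 = 40 (mod 49)
  r_2 = 187 (mod 343)
Final: r = 187 satisfies f(r) ≡ 0 mod 7^3.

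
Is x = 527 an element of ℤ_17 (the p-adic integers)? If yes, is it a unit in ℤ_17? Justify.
x ∈ ℤ_17 but not a unit; v_17(x) = 1 > 0

ℤ_17 = {x ∈ ℚ_17 : v_17(x) ≥ 0} and ℤ_17^× = {x ∈ ℤ_17 : v_17(x) = 0}. Here v_17(527) = v_17(num) − v_17(den) = 1; compare against these criteria.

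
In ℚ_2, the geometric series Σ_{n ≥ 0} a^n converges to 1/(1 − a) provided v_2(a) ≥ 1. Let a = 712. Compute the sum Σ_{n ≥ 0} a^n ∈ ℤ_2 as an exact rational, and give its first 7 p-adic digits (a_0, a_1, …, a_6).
Σ a^n = 1/(1 − a) = -1/711;  first 7 digits = (1, 0, 0, 1, 0, 0, 0)

v_2(a) = 3 ≥ 1, so the series converges in ℤ_2 to 1/(1 − a) = 1/(1 − 712) = -1/711. Expand this rational in ℤ_2: compute digits iteratively via d_i = x_i mod 2, x_{i+1} = (x_i − d_i)/2. The first 7 digits are (1, 0, 0, 1, 0, 0, 0).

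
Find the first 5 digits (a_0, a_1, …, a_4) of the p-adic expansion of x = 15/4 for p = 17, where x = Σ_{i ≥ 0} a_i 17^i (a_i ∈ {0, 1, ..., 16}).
(a_0, …, a_4) = (8, 4, 4, 4, 4)

v_17(15/4) = 0 (numerator and denominator both coprime to 17), so x ∈ ℤ_17^×. Compute digits iteratively via a_i = x_i mod 17, x_{i+1} = (x_i − a_i)/17, with x_0 = x:
  x_0 = 15/4;  a_0 = 8;  x_1 = (x_0 − 8)/17 = -1/4
  x_1 = -1/4;  a_1 = 4;  x_2 = (x_1 − 4)/17 = -1/4
  x_2 = -1/4;  a_2 = 4;  x_3 = (x_2 − 4)/17 = -1/4
  x_3 = -1/4;  a_3 = 4;  x_4 = (x_3 − 4)/17 = -1/4
  x_4 = -1/4;  a_4 = 4;  x_5 = (x_4 − 4)/17 = -1/4
Digits: (8, 4, 4, 4, 4).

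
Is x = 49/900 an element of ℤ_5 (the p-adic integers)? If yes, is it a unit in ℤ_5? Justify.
x ∉ ℤ_5 (v_5(x) = -2 < 0)

ℤ_5 = {x ∈ ℚ_5 : v_5(x) ≥ 0} and ℤ_5^× = {x ∈ ℤ_5 : v_5(x) = 0}. Here v_5(49/900) = v_5(num) − v_5(den) = -2; compare against these criteria.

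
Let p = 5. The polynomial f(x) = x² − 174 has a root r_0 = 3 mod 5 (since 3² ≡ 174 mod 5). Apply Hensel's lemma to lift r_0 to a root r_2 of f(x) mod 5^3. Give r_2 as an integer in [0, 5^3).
r_2 = 118 (mod 125)

Hensel's recurrence: r_{i+1} = r_i − f(r_i)·(f′(r_i))^{-1} mod 5^{i+2}, with f′(x) = 2x. Iterate:
  r_0 = 3 (mod 5)
  r_1 = 18 (mod 25)
  r_2 = 118 (mod 125)
Final: r_2 = 118, and one checks f(r_2) ≡ 0 mod 5^3.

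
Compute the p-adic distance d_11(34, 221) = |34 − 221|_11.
d_11(34, 221) = 1/11

Step 1 — x − y = 34 − 221 = -187. Step 2 — v_11(-187) = 1 (factor: -187 = −(11^1 · 17); the sign does not affect v_p). Step 3 — |x − y|_11 = 11^{-1} = 1/11.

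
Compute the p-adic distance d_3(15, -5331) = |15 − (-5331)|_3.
d_3(15, -5331) = 1/243

Step 1 — x − y = 15 − (-5331) = 5346. Step 2 — v_3(5346) = 5 (factor: 5346 = (3^5 · 22); the sign does not affect v_p). Step 3 — |x − y|_3 = 3^{-5} = 1/243.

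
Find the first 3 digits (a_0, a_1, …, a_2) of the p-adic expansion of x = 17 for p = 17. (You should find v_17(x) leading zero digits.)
(a_0, …, a_2) = (0, 1, 0)

v_17(17) = 1, so a_0 = ... = a_0 = 0. Factor out: x = 17^1 · u with u = 1 a unit in ℤ_17. Expand u iteratively via a_{v+i} = u_i mod 17, u_{i+1} = (u_i − a_{v+i})/17:
  u_0 = 1;  a_1 = 1;  u_1 = (u_0 − 1)/17 = 0
  u_1 = 0;  a_2 = 0;  u_2 = (u_1 − 0)/17 = 0
Digits: (0, 1, 0).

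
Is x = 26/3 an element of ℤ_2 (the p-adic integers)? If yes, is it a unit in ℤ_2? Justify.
x ∈ ℤ_2 but not a unit; v_2(x) = 1 > 0

ℤ_2 = {x ∈ ℚ_2 : v_2(x) ≥ 0} and ℤ_2^× = {x ∈ ℤ_2 : v_2(x) = 0}. Here v_2(26/3) = v_2(num) − v_2(den) = 1; compare against these criteria.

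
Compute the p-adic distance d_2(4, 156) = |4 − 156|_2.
d_2(4, 156) = 1/8

Step 1 — x − y = 4 − 156 = -152. Step 2 — v_2(-152) = 3 (factor: -152 = −(2^3 · 19); the sign does not affect v_p). Step 3 — |x − y|_2 = 2^{-3} = 1/8.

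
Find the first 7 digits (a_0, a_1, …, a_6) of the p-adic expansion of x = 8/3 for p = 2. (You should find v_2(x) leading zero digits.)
(a_0, …, a_6) = (0, 0, 0, 1, 1, 0, 1)

v_2(8/3) = 3, so a_0 = ... = a_2 = 0. Factor out: x = 2^3 · u with u = 1/3 a unit in ℤ_2. Expand u iteratively via a_{v+i} = u_i mod 2, u_{i+1} = (u_i − a_{v+i})/2:
  u_0 = 1/3;  a_3 = 1;  u_1 = (u_0 − 1)/2 = -1/3
  u_1 = -1/3;  a_4 = 1;  u_2 = (u_1 − 1)/2 = -2/3
  u_2 = -2/3;  a_5 = 0;  u_3 = (u_2 − 0)/2 = -1/3
  u_3 = -1/3;  a_6 = 1;  u_4 = (u_3 − 1)/2 = -2/3
Digits: (0, 0, 0, 1, 1, 0, 1).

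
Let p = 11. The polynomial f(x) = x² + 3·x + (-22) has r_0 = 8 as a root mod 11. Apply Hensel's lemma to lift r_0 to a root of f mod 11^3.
r_2 = 1240 (mod 1331)

Hensel: r_{i+1} = r_i − f(r_i)·(f′(r_i))^{-1} mod 11^{i+2}, f′(x) = 2x + 3. Iterate:
  r_0 = 8 (mod 11)
  r_1 = 30 (mod 121)
  r_2 = 1240 (mod 1331)
Final: r = 1240 satisfies f(r) ≡ 0 mod 11^3.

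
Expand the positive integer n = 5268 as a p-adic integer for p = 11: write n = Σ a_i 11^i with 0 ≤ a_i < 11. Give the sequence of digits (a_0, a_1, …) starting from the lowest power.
(a_0, a_1, …) = (10, 5, 10, 3)

Repeated division by 11 gives the digits low-to-high: 5268 = 10 + 5·11^1 + 10·11^2 + 3·11^3. Digit sequence: (10, 5, 10, 3).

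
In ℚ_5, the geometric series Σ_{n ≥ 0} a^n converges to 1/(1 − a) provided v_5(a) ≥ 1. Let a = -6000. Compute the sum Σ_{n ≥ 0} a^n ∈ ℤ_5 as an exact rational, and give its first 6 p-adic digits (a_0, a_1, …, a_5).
Σ a^n = 1/(1 − a) = 1/6001;  first 6 digits = (1, 0, 0, 2, 0, 3)

v_5(a) = 3 ≥ 1, so the series converges in ℤ_5 to 1/(1 − a) = 1/(1 − (-6000)) = 1/6001. Expand this rational in ℤ_5: compute digits iteratively via d_i = x_i mod 5, x_{i+1} = (x_i − d_i)/5. The first 6 digits are (1, 0, 0, 2, 0, 3).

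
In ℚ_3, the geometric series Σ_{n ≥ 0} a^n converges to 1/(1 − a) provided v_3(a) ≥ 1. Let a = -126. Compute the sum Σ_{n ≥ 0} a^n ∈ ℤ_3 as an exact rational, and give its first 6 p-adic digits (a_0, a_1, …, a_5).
Σ a^n = 1/(1 − a) = 1/127;  first 6 digits = (1, 0, 1, 1, 2, 1)

v_3(a) = 2 ≥ 1, so the series converges in ℤ_3 to 1/(1 − a) = 1/(1 − (-126)) = 1/127. Expand this rational in ℤ_3: compute digits iteratively via d_i = x_i mod 3, x_{i+1} = (x_i − d_i)/3. The first 6 digits are (1, 0, 1, 1, 2, 1).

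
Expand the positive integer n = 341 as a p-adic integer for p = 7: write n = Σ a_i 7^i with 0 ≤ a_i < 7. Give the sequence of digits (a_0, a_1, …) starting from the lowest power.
(a_0, a_1, …) = (5, 6, 6)

Repeated division by 7 gives the digits low-to-high: 341 = 5 + 6·7^1 + 6·7^2. Digit sequence: (5, 6, 6).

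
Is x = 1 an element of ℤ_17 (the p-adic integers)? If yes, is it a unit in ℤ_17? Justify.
x ∈ ℤ_17^× (unit); v_17(x) = 0

ℤ_17 = {x ∈ ℚ_17 : v_17(x) ≥ 0} and ℤ_17^× = {x ∈ ℤ_17 : v_17(x) = 0}. Here v_17(1) = v_17(num) − v_17(den) = 0; compare against these criteria.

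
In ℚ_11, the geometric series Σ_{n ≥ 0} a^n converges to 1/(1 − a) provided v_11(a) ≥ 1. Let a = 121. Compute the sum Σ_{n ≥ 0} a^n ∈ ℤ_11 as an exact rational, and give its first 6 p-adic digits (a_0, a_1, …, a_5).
Σ a^n = 1/(1 − a) = -1/120;  first 6 digits = (1, 0, 1, 0, 1, 0)

v_11(a) = 2 ≥ 1, so the series converges in ℤ_11 to 1/(1 − a) = 1/(1 − 121) = -1/120. Expand this rational in ℤ_11: compute digits iteratively via d_i = x_i mod 11, x_{i+1} = (x_i − d_i)/11. The first 6 digits are (1, 0, 1, 0, 1, 0).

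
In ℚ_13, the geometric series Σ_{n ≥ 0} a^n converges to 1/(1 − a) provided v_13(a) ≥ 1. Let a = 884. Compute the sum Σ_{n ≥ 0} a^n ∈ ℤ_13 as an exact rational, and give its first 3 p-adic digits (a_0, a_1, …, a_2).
Σ a^n = 1/(1 − a) = -1/883;  first 3 digits = (1, 3, 1)

v_13(a) = 1 ≥ 1, so the series converges in ℤ_13 to 1/(1 − a) = 1/(1 − 884) = -1/883. Expand this rational in ℤ_13: compute digits iteratively via d_i = x_i mod 13, x_{i+1} = (x_i − d_i)/13. The first 3 digits are (1, 3, 1).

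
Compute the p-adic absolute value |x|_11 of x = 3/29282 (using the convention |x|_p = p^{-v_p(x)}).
|3/29282|_11 = 14641

Step 1 — compute v_11(x) by factoring powers of 11 out of the numerator and denominator: v_11(3/29282) = -4. Step 2 — apply |x|_p = p^{-v_p(x)} = 11^{4} = 14641.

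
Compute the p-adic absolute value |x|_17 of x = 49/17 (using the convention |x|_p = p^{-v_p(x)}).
|49/17|_17 = 17

Step 1 — compute v_17(x) by factoring powers of 17 out of the numerator and denominator: v_17(49/17) = -1. Step 2 — apply |x|_p = p^{-v_p(x)} = 17^{1} = 17.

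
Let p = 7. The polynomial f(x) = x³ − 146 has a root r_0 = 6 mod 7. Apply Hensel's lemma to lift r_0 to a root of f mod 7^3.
r_2 = 48 (mod 343)

Hensel: r_{i+1} = r_i − f(r_i)/f′(r_i) mod 7^{i+2}, where f′(x) = 3x². Iterate:
  r_0 = 6 (mod 7)
  r_1 = 48 (mod 49)
  r_2 = 48 (mod 343)
Final: r = 48 with f(r) ≡ 0 mod 7^3.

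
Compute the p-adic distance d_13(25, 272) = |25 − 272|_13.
d_13(25, 272) = 1/13

Step 1 — x − y = 25 − 272 = -247. Step 2 — v_13(-247) = 1 (factor: -247 = −(13^1 · 19); the sign does not affect v_p). Step 3 — |x − y|_13 = 13^{-1} = 1/13.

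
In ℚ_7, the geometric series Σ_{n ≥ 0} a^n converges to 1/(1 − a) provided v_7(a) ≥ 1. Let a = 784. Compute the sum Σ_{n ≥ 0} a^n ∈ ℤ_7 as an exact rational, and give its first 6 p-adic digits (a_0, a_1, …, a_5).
Σ a^n = 1/(1 − a) = -1/783;  first 6 digits = (1, 0, 2, 2, 4, 1)

v_7(a) = 2 ≥ 1, so the series converges in ℤ_7 to 1/(1 − a) = 1/(1 − 784) = -1/783. Expand this rational in ℤ_7: compute digits iteratively via d_i = x_i mod 7, x_{i+1} = (x_i − d_i)/7. The first 6 digits are (1, 0, 2, 2, 4, 1).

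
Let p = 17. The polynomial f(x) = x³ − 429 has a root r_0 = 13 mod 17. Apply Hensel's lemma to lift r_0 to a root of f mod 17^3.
r_2 = 3107 (mod 4913)

Hensel: r_{i+1} = r_i − f(r_i)/f′(r_i) mod 17^{i+2}, where f′(x) = 3x². Iterate:
  r_0 = 13 (mod 17)
  r_1 = 217 (mod 289)
  r_2 = 3107 (mod 4913)
Final: r = 3107 with f(r) ≡ 0 mod 17^3.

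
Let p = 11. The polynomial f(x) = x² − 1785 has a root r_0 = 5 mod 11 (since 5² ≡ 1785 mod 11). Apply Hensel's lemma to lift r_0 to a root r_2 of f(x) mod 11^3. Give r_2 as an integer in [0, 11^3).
r_2 = 544 (mod 1331)

Hensel's recurrence: r_{i+1} = r_i − f(r_i)·(f′(r_i))^{-1} mod 11^{i+2}, with f′(x) = 2x. Iterate:
  r_0 = 5 (mod 11)
  r_1 = 60 (mod 121)
  r_2 = 544 (mod 1331)
Final: r_2 = 544, and one checks f(r_2) ≡ 0 mod 11^3.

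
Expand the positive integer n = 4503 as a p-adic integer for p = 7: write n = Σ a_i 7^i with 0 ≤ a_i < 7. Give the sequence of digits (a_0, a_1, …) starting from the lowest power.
(a_0, a_1, …) = (2, 6, 0, 6, 1)

Repeated division by 7 gives the digits low-to-high: 4503 = 2 + 6·7^1 + 6·7^3 + 1·7^4. Digit sequence: (2, 6, 0, 6, 1).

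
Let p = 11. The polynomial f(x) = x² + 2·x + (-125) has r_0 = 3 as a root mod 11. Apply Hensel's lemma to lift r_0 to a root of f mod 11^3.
r_2 = 773 (mod 1331)

Hensel: r_{i+1} = r_i − f(r_i)·(f′(r_i))^{-1} mod 11^{i+2}, f′(x) = 2x + 2. Iterate:
  r_0 = 3 (mod 11)
  r_1 = 47 (mod 121)
  r_2 = 773 (mod 1331)
Final: r = 773 satisfies f(r) ≡ 0 mod 11^3.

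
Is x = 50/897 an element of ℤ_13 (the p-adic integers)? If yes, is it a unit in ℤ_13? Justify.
x ∉ ℤ_13 (v_13(x) = -1 < 0)

ℤ_13 = {x ∈ ℚ_13 : v_13(x) ≥ 0} and ℤ_13^× = {x ∈ ℤ_13 : v_13(x) = 0}. Here v_13(50/897) = v_13(num) − v_13(den) = -1; compare against these criteria.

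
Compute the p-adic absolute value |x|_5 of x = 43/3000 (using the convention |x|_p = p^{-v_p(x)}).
|43/3000|_5 = 125

Step 1 — compute v_5(x) by factoring powers of 5 out of the numerator and denominator: v_5(43/3000) = -3. Step 2 — apply |x|_p = p^{-v_p(x)} = 5^{3} = 125.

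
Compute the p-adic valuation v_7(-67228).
v_7(-67228) = 5

v_7(n) is the largest exponent k such that 7^k divides n. Factor out: -67228 = -7^5 · 4. (Sign doesn't affect v_p.) So v_7(-67228) = 5.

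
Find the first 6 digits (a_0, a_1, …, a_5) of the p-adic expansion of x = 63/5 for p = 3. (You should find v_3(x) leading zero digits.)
(a_0, …, a_5) = (0, 0, 2, 1, 2, 1)

v_3(63/5) = 2, so a_0 = ... = a_1 = 0. Factor out: x = 3^2 · u with u = 7/5 a unit in ℤ_3. Expand u iteratively via a_{v+i} = u_i mod 3, u_{i+1} = (u_i − a_{v+i})/3:
  u_0 = 7/5;  a_2 = 2;  u_1 = (u_0 − 2)/3 = -1/5
  u_1 = -1/5;  a_3 = 1;  u_2 = (u_1 − 1)/3 = -2/5
  u_2 = -2/5;  a_4 = 2;  u_3 = (u_2 − 2)/3 = -4/5
  u_3 = -4/5;  a_5 = 1;  u_4 = (u_3 − 1)/3 = -3/5
Digits: (0, 0, 2, 1, 2, 1).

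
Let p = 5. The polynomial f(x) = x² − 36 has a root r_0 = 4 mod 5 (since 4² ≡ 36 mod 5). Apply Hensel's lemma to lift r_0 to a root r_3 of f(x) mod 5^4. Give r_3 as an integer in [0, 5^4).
r_3 = 619 (mod 625)

Hensel's recurrence: r_{i+1} = r_i − f(r_i)·(f′(r_i))^{-1} mod 5^{i+2}, with f′(x) = 2x. Iterate:
  r_0 = 4 (mod 5)
  r_1 = 19 (mod 25)
  r_2 = 119 (mod 125)
  r_3 = 619 (mod 625)
Final: r_3 = 619, and one checks f(r_3) ≡ 0 mod 5^4.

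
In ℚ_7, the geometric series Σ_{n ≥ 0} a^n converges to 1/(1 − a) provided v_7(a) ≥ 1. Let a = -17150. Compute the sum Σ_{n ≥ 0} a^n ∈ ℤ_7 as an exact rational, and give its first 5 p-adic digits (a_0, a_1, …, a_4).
Σ a^n = 1/(1 − a) = 1/17151;  first 5 digits = (1, 0, 0, 6, 6)

v_7(a) = 3 ≥ 1, so the series converges in ℤ_7 to 1/(1 − a) = 1/(1 − (-17150)) = 1/17151. Expand this rational in ℤ_7: compute digits iteratively via d_i = x_i mod 7, x_{i+1} = (x_i − d_i)/7. The first 5 digits are (1, 0, 0, 6, 6).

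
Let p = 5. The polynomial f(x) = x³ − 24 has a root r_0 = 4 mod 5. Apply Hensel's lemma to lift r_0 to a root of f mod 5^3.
r_2 = 49 (mod 125)

Hensel: r_{i+1} = r_i − f(r_i)/f′(r_i) mod 5^{i+2}, where f′(x) = 3x². Iterate:
  r_0 = 4 (mod 5)
  r_1 = 24 (mod 25)
  r_2 = 49 (mod 125)
Final: r = 49 with f(r) ≡ 0 mod 5^3.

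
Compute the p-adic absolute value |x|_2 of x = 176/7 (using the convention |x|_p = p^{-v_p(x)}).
|176/7|_2 = 1/16

Step 1 — compute v_2(x) by factoring powers of 2 out of the numerator and denominator: v_2(176/7) = 4. Step 2 — apply |x|_p = p^{-v_p(x)} = 2^{-4} = 1/16.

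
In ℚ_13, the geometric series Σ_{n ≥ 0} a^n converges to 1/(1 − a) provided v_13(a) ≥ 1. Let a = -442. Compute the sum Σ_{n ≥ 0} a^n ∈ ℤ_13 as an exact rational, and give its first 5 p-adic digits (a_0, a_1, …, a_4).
Σ a^n = 1/(1 − a) = 1/443;  first 5 digits = (1, 5, 9, 5, 0)

v_13(a) = 1 ≥ 1, so the series converges in ℤ_13 to 1/(1 − a) = 1/(1 − (-442)) = 1/443. Expand this rational in ℤ_13: compute digits iteratively via d_i = x_i mod 13, x_{i+1} = (x_i − d_i)/13. The first 5 digits are (1, 5, 9, 5, 0).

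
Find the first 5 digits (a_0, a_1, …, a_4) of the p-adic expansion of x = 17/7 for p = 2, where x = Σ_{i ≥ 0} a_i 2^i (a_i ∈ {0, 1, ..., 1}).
(a_0, …, a_4) = (1, 1, 1, 0, 0)

v_2(17/7) = 0 (numerator and denominator both coprime to 2), so x ∈ ℤ_2^×. Compute digits iteratively via a_i = x_i mod 2, x_{i+1} = (x_i − a_i)/2, with x_0 = x:
  x_0 = 17/7;  a_0 = 1;  x_1 = (x_0 − 1)/2 = 5/7
  x_1 = 5/7;  a_1 = 1;  x_2 = (x_1 − 1)/2 = -1/7
  x_2 = -1/7;  a_2 = 1;  x_3 = (x_2 − 1)/2 = -4/7
  x_3 = -4/7;  a_3 = 0;  x_4 = (x_3 − 0)/2 = -2/7
  x_4 = -2/7;  a_4 = 0;  x_5 = (x_4 − 0)/2 = -1/7
Digits: (1, 1, 1, 0, 0).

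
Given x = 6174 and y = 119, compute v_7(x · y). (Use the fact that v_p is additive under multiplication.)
v_7(734706) = 4

v_p(x) = 3 (factor: 6174 = 7^3 · 18); v_p(y) = 1 (factor: 119 = 7^1 · 17). Additivity: v_p(xy) = v_p(x) + v_p(y) = 3 + 1 = 4. (Direct check: xy = 734706 = 7^4 · (306).)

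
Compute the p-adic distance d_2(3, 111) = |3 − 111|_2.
d_2(3, 111) = 1/4

Step 1 — x − y = 3 − 111 = -108. Step 2 — v_2(-108) = 2 (factor: -108 = −(2^2 · 27); the sign does not affect v_p). Step 3 — |x − y|_2 = 2^{-2} = 1/4.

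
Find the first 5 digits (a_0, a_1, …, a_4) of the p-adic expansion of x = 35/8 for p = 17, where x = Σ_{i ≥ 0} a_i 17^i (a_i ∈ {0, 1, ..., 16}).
(a_0, …, a_4) = (15, 10, 10, 10, 10)

v_17(35/8) = 0 (numerator and denominator both coprime to 17), so x ∈ ℤ_17^×. Compute digits iteratively via a_i = x_i mod 17, x_{i+1} = (x_i − a_i)/17, with x_0 = x:
  x_0 = 35/8;  a_0 = 15;  x_1 = (x_0 − 15)/17 = -5/8
  x_1 = -5/8;  a_1 = 10;  x_2 = (x_1 − 10)/17 = -5/8
  x_2 = -5/8;  a_2 = 10;  x_3 = (x_2 − 10)/17 = -5/8
  x_3 = -5/8;  a_3 = 10;  x_4 = (x_3 − 10)/17 = -5/8
  x_4 = -5/8;  a_4 = 10;  x_5 = (x_4 − 10)/17 = -5/8
Digits: (15, 10, 10, 10, 10).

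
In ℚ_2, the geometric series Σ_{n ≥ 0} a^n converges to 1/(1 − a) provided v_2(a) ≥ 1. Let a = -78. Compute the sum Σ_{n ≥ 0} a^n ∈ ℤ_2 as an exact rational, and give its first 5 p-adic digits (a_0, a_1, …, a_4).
Σ a^n = 1/(1 − a) = 1/79;  first 5 digits = (1, 1, 1, 1, 0)

v_2(a) = 1 ≥ 1, so the series converges in ℤ_2 to 1/(1 − a) = 1/(1 − (-78)) = 1/79. Expand this rational in ℤ_2: compute digits iteratively via d_i = x_i mod 2, x_{i+1} = (x_i − d_i)/2. The first 5 digits are (1, 1, 1, 1, 0).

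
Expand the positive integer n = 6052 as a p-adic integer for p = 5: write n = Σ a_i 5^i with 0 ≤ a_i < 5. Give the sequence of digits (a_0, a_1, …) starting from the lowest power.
(a_0, a_1, …) = (2, 0, 2, 3, 4, 1)

Repeated division by 5 gives the digits low-to-high: 6052 = 2 + 2·5^2 + 3·5^3 + 4·5^4 + 1·5^5. Digit sequence: (2, 0, 2, 3, 4, 1).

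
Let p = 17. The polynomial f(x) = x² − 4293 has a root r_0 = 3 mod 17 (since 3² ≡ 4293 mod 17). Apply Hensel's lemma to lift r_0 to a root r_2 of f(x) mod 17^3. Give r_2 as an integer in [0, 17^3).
r_2 = 4185 (mod 4913)

Hensel's recurrence: r_{i+1} = r_i − f(r_i)·(f′(r_i))^{-1} mod 17^{i+2}, with f′(x) = 2x. Iterate:
  r_0 = 3 (mod 17)
  r_1 = 139 (mod 289)
  r_2 = 4185 (mod 4913)
Final: r_2 = 4185, and one checks f(r_2) ≡ 0 mod 17^3.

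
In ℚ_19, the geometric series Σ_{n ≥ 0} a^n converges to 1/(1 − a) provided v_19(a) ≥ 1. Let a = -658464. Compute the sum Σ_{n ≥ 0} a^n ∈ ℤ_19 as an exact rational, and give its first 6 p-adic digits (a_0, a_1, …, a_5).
Σ a^n = 1/(1 − a) = 1/658465;  first 6 digits = (1, 0, 0, 18, 13, 18)

v_19(a) = 3 ≥ 1, so the series converges in ℤ_19 to 1/(1 − a) = 1/(1 − (-658464)) = 1/658465. Expand this rational in ℤ_19: compute digits iteratively via d_i = x_i mod 19, x_{i+1} = (x_i − d_i)/19. The first 6 digits are (1, 0, 0, 18, 13, 18).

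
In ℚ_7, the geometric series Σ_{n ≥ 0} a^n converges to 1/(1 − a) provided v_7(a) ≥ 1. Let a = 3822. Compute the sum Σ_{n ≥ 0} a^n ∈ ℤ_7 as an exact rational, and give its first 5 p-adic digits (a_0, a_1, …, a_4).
Σ a^n = 1/(1 − a) = -1/3821;  first 5 digits = (1, 0, 1, 4, 2)

v_7(a) = 2 ≥ 1, so the series converges in ℤ_7 to 1/(1 − a) = 1/(1 − 3822) = -1/3821. Expand this rational in ℤ_7: compute digits iteratively via d_i = x_i mod 7, x_{i+1} = (x_i − d_i)/7. The first 5 digits are (1, 0, 1, 4, 2).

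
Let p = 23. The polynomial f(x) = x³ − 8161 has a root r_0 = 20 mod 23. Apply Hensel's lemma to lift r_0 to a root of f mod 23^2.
r_1 = 457 (mod 529)

Hensel: r_{i+1} = r_i − f(r_i)/f′(r_i) mod 23^{i+2}, where f′(x) = 3x². Iterate:
  r_0 = 20 (mod 23)
  r_1 = 457 (mod 529)
Final: r = 457 with f(r) ≡ 0 mod 23^2.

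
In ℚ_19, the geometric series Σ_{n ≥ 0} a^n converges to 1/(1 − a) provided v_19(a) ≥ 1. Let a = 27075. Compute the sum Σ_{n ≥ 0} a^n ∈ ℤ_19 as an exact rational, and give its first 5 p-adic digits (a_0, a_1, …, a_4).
Σ a^n = 1/(1 − a) = -1/27074;  first 5 digits = (1, 0, 18, 3, 1)

v_19(a) = 2 ≥ 1, so the series converges in ℤ_19 to 1/(1 − a) = 1/(1 − 27075) = -1/27074. Expand this rational in ℤ_19: compute digits iteratively via d_i = x_i mod 19, x_{i+1} = (x_i − d_i)/19. The first 5 digits are (1, 0, 18, 3, 1).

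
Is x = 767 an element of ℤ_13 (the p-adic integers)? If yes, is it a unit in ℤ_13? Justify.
x ∈ ℤ_13 but not a unit; v_13(x) = 1 > 0

ℤ_13 = {x ∈ ℚ_13 : v_13(x) ≥ 0} and ℤ_13^× = {x ∈ ℤ_13 : v_13(x) = 0}. Here v_13(767) = v_13(num) − v_13(den) = 1; compare against these criteria.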